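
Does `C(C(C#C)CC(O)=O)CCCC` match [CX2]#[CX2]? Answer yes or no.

The pattern [CX2]#[CX2] describes a carbon-carbon triple bond — an alkyne.
The molecule carries an ethynyl group (-C#CH), whose atoms satisfy every constraint of the query, so the pattern matches.

Yes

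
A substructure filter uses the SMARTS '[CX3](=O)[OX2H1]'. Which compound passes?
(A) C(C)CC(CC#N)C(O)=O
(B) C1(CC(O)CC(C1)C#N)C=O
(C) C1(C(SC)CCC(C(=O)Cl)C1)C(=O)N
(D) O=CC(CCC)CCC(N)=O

A

[CX3](=O)[OX2H1] describes an sp2 carbon double-bonded to O and single-bonded to an -OH oxygen (a carboxylic acid).
(A) contains a carboxylic acid group (-C(=O)OH), which satisfies every atom and bond constraint.
(B) has an aldehyde (-CHO) but there is no singly-bonded oxygen on the carbonyl carbon.
(C) has an acyl chloride (-C(=O)Cl) but the carbonyl is bonded to Cl, not to an -OH oxygen.
(D) has an aldehyde (-CHO) but there is no singly-bonded oxygen on the carbonyl carbon.
So the answer is (A).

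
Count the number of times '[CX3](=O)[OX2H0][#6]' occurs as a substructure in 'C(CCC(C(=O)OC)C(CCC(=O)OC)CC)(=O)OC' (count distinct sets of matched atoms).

3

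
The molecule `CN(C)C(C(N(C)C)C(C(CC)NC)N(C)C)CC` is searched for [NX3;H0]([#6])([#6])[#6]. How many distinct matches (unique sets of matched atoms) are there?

3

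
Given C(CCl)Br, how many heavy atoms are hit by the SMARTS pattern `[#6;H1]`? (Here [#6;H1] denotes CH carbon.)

0

The query [#6;H1] means: any carbon bearing exactly one hydrogen.
Check the 4 heavy atoms by environment: 2× C (H2) → no; 1× Br (H0) → no; 1× Cl (H0) → no.
No environment satisfies the query, so 0 matching atoms.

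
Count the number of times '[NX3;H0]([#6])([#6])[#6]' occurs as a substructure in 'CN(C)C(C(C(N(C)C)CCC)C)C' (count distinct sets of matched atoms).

[NX3;H0]([#6])([#6])[#6] is the SMARTS for a tertiary amine: a trivalent nitrogen with no H, bonded to three carbons.
The molecule carries 2 separate instances of a dimethylamino group (-N(CH3)2) meeting every constraint; each maps to a distinct set of atoms, giving 2 matches.

2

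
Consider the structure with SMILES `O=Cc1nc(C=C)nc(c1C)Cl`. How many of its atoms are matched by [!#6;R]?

The query [!#6;R] means: non-carbon atom that is part of a ring.
Check the 12 heavy atoms by environment: 2× n (aromatic, in 6-ring) → match; 4× c (aromatic, in 6-ring) → no; 4× C (acyclic) → no; 1× O (acyclic) → no; 1× Cl (acyclic) → no.
That gives 2 matching atoms.

2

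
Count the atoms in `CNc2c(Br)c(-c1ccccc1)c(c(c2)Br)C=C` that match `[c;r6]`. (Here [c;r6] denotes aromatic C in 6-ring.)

12

The query [c;r6] means: aromatic carbon that belongs to a six-membered ring.
Check the 18 heavy atoms by environment: 12× c (aromatic, in 6-ring) → match; 2× Br (acyclic) → no; 1× N (acyclic) → no; 3× C (acyclic) → no.
That gives 12 matching atoms.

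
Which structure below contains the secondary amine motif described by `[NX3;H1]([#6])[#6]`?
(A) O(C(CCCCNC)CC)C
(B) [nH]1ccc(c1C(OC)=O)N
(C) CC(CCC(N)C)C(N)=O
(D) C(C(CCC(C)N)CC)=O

A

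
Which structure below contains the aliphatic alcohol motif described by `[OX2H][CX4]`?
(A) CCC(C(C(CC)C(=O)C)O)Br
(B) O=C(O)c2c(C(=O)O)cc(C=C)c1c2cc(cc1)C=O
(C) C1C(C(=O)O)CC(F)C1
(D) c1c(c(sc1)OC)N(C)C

A

[OX2H][CX4] describes a hydroxyl oxygen bound to an sp3 (X4) carbon (an aliphatic alcohol).
(A) contains a hydroxyl group (-OH), which satisfies every atom and bond constraint.
(B) has a carboxylic acid group (-C(=O)OH) but the -OH is on a CX3 carbonyl carbon, not a CX4 carbon.
(C) has a carboxylic acid group (-C(=O)OH) but the -OH is on a CX3 carbonyl carbon, not a CX4 carbon.
(D) has a methoxy ether (-OCH3) but the oxygen has H0 (ether), not H1.
So the answer is (A).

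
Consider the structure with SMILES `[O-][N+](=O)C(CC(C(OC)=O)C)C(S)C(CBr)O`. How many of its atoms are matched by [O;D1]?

4

The query [O;D1] means: aliphatic oxygen bonded to exactly one heavy atom.
Check the 17 heavy atoms by environment: 2× C (D2) → no; 5× C (D3) → no; 2× C (D1) → no; 1× Br (D1) → no; 1× S (D1) → no; 3× O (D1) → match; 1× O (D2) → no; 1× N (charge +1, D3) → no; 1× O (charge -1, D1) → match.
Summing the matching environments: 3 + 1 = 4 matching atoms.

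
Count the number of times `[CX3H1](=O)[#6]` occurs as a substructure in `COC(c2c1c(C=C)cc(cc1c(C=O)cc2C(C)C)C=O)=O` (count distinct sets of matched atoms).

2

[CX3H1](=O)[#6] is the SMARTS for an aldehyde: an sp2 carbon with one H, double-bonded to O and single-bonded to carbon.
The molecule carries 2 separate instances of an aldehyde (-CHO) meeting every constraint; each maps to a distinct set of atoms, giving 2 matches.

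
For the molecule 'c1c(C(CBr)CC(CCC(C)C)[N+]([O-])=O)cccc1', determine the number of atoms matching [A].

The query [A] means: A matches any aliphatic (non-aromatic) heavy atom.
Check the 19 heavy atoms by environment: 9× C → match; 1× Br → match; 1× N (charge +1) → match; 1× O (charge -1) → match; 1× O → match; 6× c (aromatic) → no.
Summing the matching environments: 9 + 1 + 1 + 1 + 1 = 13 matching atoms.

13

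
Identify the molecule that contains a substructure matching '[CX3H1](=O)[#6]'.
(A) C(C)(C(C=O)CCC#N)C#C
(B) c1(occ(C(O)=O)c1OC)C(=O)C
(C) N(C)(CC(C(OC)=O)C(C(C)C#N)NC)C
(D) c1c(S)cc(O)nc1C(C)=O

A

[CX3H1](=O)[#6] describes an sp2 carbon with one H, double-bonded to O and single-bonded to carbon (an aldehyde).
(A) contains an aldehyde (-CHO), which satisfies every atom and bond constraint.
(B) has an acetyl/ketone group (-C(=O)CH3) but the carbonyl carbon has H0 (two carbon neighbours), not H1.
(C) has a methyl-ester group (-C(=O)OCH3) but the carbonyl carbon has H0, not H1.
(D) has an acetyl/ketone group (-C(=O)CH3) but the carbonyl carbon has H0 (two carbon neighbours), not H1.
So the answer is (A).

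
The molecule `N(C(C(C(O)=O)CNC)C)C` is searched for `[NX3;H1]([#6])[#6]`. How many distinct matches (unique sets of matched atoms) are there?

2

[NX3;H1]([#6])[#6] is the SMARTS for a secondary amine: a trivalent nitrogen with one H, bonded to two carbons.
The molecule carries 2 separate instances of an N-methylamino group (-NHCH3) meeting every constraint; each maps to a distinct set of atoms, giving 2 matches.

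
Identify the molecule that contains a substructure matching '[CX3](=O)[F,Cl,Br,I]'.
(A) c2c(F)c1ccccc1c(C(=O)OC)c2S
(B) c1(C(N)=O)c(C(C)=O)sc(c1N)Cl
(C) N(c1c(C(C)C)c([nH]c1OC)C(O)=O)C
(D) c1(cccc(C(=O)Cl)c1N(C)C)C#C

D

[CX3](=O)[F,Cl,Br,I] describes a carbonyl carbon bonded to a halogen (an acyl halide).
(A) has a methyl-ester group (-C(=O)OCH3) but the carbonyl is bonded to -O-C, not to a halogen.
(B) has a chloro substituent but the Cl is not on a carbonyl carbon.
(C) has a carboxylic acid group (-C(=O)OH) but the carbonyl is bonded to -OH, not to a halogen.
(D) contains an acyl chloride (-C(=O)Cl), which satisfies every atom and bond constraint.
So the answer is (D).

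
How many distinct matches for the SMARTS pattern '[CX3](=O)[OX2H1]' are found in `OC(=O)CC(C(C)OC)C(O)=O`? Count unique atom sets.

2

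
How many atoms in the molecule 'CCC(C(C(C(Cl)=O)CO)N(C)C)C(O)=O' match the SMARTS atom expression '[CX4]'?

The query [CX4] means: C with X4: aliphatic carbon with exactly 4 total connections (bonds + H).
Check the 16 heavy atoms by environment: 8× C (X4) → match; 1× N (X3) → no; 2× C (X3) → no; 2× O (X1) → no; 2× O (X2) → no; 1× Cl (X1) → no.
That gives 8 matching atoms.

8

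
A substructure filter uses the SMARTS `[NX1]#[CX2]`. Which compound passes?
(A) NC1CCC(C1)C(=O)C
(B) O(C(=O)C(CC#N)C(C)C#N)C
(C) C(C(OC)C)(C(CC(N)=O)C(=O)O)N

B

[NX1]#[CX2] describes a nitrogen triple-bonded to a two-connected carbon (a nitrile).
(A) has a primary amino group (-NH2) but the nitrogen is NX3 (three connections), not NX1 triple-bonded.
(B) contains a nitrile (-C#N), which satisfies every atom and bond constraint.
(C) has a primary amino group (-NH2) but the nitrogen is NX3 (three connections), not NX1 triple-bonded.
So the answer is (B).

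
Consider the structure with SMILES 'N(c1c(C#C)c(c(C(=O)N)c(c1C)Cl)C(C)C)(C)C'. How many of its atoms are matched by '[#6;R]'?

6

Check the 19 heavy atoms by environment: 6× c (aromatic, in 6-ring) → match; 9× C (acyclic) → no; 2× N (acyclic) → no; 1× Cl (acyclic) → no; 1× O (acyclic) → no.
That gives 6 matching atoms.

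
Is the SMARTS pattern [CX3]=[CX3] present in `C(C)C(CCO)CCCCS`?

The pattern [CX3]=[CX3] describes a non-aromatic C=C double bond between two sp2 carbons — an alkene.
The closest candidate here is an ethyl group (-CH2CH3), but its C-C bond is a single bond between CX4 carbons, not CX3=CX3. No other fragment satisfies the full query, so there is no match.

No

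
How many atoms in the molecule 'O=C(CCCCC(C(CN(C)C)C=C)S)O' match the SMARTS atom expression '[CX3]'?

3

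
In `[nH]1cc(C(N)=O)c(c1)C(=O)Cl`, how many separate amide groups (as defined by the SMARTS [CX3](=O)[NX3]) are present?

[CX3](=O)[NX3] is the SMARTS for an amide: a carbonyl carbon bonded to a trivalent nitrogen.
Exactly one fragment in the molecule meets all constraints, giving 1 match.

1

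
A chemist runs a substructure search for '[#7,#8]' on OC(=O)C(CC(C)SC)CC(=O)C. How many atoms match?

3

The query [#7,#8] means: nitrogen or oxygen (comma = OR).
Check the 13 heavy atoms by environment: 9× C → no; 1× S → no; 3× O → match.
That gives 3 matching atoms.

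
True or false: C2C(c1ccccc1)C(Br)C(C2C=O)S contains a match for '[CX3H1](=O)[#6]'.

True

The pattern [CX3H1](=O)[#6] describes an sp2 carbon with one H, double-bonded to O and single-bonded to carbon — an aldehyde.
The molecule carries an aldehyde (-CHO), whose atoms satisfy every constraint of the query, so the pattern matches.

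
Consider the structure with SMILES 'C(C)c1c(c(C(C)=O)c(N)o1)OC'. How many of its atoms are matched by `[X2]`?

2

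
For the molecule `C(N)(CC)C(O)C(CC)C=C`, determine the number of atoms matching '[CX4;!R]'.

7

The query [CX4;!R] means: aliphatic carbon with four total connections, not in a ring.
Check the 11 heavy atoms by environment: 7× C (X4, acyclic) → match; 2× C (X3, acyclic) → no; 1× N (X3, acyclic) → no; 1× O (X2, acyclic) → no.
That gives 7 matching atoms.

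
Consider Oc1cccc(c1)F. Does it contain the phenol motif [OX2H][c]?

The pattern [OX2H][c] describes a hydroxyl oxygen attached to an aromatic carbon — a phenol.
The molecule carries a hydroxyl group (-OH), whose atoms satisfy every constraint of the query, so the pattern matches.

Yes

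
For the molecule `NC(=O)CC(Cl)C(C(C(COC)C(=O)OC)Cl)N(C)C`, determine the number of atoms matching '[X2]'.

2

The query [X2] means: any atom with exactly two total connections (bonds + H).
Check the 20 heavy atoms by environment: 10× C (X4) → no; 2× Cl (X1) → no; 2× C (X3) → no; 2× O (X1) → no; 2× N (X3) → no; 2× O (X2) → match.
That gives 2 matching atoms.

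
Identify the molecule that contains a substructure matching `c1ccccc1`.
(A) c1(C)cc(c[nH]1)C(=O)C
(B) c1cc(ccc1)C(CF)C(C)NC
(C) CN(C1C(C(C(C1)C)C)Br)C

B

c1ccccc1 describes six aromatic carbons in a ring (a benzene ring).
(A) has a methyl group (-CH3) but no six-membered all-carbon aromatic ring is present.
(B) contains a phenyl ring, which satisfies every atom and bond constraint.
(C) has a methyl group (-CH3) but no six-membered all-carbon aromatic ring is present.
So the answer is (B).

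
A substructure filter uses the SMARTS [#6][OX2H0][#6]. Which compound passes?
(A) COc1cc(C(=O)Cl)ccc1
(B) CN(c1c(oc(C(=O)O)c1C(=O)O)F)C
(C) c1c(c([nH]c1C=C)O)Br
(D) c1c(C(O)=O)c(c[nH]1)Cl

[#6][OX2H0][#6] describes an aliphatic oxygen bridging two carbons with no H on the oxygen (an ether).
(A) contains a methoxy ether (-OCH3), which satisfies every atom and bond constraint.
(B) has a carboxylic acid group (-C(=O)OH) but the -OH oxygen has H1; the =O is OX1, not OX2.
(C) has a hydroxyl group (-OH) but the oxygen has H1, not H0 bridging two carbons.
(D) has a carboxylic acid group (-C(=O)OH) but the -OH oxygen has H1; the =O is OX1, not OX2.
So the answer is (A).

A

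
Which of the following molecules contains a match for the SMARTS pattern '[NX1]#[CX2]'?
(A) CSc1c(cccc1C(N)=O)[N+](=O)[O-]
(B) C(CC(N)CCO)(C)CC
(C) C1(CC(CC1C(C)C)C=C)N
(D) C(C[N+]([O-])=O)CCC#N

D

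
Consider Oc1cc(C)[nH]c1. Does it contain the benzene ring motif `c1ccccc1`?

No

The pattern c1ccccc1 describes six aromatic carbons in a ring — a benzene ring.
The closest candidate here is a methyl group (-CH3), but no six-membered all-carbon aromatic ring is present. No other fragment satisfies the full query, so there is no match.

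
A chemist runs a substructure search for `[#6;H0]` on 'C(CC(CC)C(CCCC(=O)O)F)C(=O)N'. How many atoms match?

Check the 16 heavy atoms by environment: 6× C (H2) → no; 2× C (H1) → no; 1× F (H0) → no; 2× C (H0) → match; 2× O (H0) → no; 1× O (H1) → no; 1× N (H2) → no; 1× C (H3) → no.
That gives 2 matching atoms.

2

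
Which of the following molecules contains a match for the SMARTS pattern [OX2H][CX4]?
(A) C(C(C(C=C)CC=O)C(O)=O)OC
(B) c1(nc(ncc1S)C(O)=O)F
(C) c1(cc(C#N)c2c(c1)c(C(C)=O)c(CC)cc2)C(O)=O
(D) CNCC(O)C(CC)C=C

[OX2H][CX4] describes a hydroxyl oxygen bound to an sp3 (X4) carbon (an aliphatic alcohol).
(A) has a methoxy ether (-OCH3) but the oxygen has H0 (ether), not H1.
(B) has a carboxylic acid group (-C(=O)OH) but the -OH is on a CX3 carbonyl carbon, not a CX4 carbon.
(C) has a carboxylic acid group (-C(=O)OH) but the -OH is on a CX3 carbonyl carbon, not a CX4 carbon.
(D) contains a hydroxyl group (-OH), which satisfies every atom and bond constraint.
So the answer is (D).

D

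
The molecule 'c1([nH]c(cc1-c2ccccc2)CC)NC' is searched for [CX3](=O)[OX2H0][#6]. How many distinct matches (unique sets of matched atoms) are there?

0

[CX3](=O)[OX2H0][#6] is the SMARTS for an ester: a carbonyl carbon bonded to an oxygen that is itself bonded to carbon (no H on that O).
No fragment in the molecule satisfies every constraint, giving 0 matches.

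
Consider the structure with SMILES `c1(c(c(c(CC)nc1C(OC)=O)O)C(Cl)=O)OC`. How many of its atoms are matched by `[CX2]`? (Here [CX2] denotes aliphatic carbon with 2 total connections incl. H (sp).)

The query [CX2] means: C with X2: aliphatic carbon with exactly 2 total connections.
Check the 18 heavy atoms by environment: 1× n (aromatic, X2) → no; 5× c (aromatic, X3) → no; 2× C (X3) → no; 2× O (X1) → no; 1× Cl (X1) → no; 3× O (X2) → no; 4× C (X4) → no.
No environment satisfies the query, so 0 matching atoms.

0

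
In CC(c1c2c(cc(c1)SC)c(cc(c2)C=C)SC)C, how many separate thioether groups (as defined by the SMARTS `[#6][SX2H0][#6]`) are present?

[#6][SX2H0][#6] is the SMARTS for a thioether: an aliphatic sulfur bridging two carbons with no H on the sulfur.
The molecule carries 2 separate instances of a methylthio ether (-SCH3) meeting every constraint; each maps to a distinct set of atoms, giving 2 matches.

2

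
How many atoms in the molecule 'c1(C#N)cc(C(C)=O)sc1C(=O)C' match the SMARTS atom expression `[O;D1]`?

Check the 13 heavy atoms by environment: 1× s (aromatic, D2) → no; 3× c (aromatic, D3) → no; 1× c (aromatic, D2) → no; 1× C (D2) → no; 1× N (D1) → no; 2× C (D3) → no; 2× O (D1) → match; 2× C (D1) → no.
That gives 2 matching atoms.

2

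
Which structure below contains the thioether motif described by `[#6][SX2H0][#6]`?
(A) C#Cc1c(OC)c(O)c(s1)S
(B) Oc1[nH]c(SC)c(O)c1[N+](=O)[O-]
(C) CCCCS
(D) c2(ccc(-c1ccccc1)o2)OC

B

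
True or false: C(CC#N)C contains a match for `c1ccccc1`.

The pattern c1ccccc1 describes six aromatic carbons in a ring — a benzene ring.
The closest candidate here is a methyl group (-CH3), but no six-membered all-carbon aromatic ring is present. No other fragment satisfies the full query, so there is no match.

False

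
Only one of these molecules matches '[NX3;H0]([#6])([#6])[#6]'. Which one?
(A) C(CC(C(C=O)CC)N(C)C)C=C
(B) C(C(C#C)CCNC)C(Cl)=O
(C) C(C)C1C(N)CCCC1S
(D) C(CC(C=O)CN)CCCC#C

A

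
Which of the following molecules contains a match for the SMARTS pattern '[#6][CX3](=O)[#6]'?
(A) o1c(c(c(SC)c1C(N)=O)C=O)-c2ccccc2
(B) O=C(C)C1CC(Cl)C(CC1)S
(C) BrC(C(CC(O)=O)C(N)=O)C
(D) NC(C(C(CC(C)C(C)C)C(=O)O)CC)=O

B

[#6][CX3](=O)[#6] describes a carbonyl carbon (no H) flanked by two carbons (a ketone).
(A) has a primary amide (-C(=O)NH2) but one neighbour of the carbonyl carbon is N, not C.
(B) contains an acetyl/ketone group (-C(=O)CH3), which satisfies every atom and bond constraint.
(C) has a primary amide (-C(=O)NH2) but one neighbour of the carbonyl carbon is N, not C.
(D) has a primary amide (-C(=O)NH2) but one neighbour of the carbonyl carbon is N, not C.
So the answer is (B).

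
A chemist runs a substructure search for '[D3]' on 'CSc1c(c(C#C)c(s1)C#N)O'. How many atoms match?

4

The query [D3] means: atom with exactly three heavy-atom neighbours.
Check the 12 heavy atoms by environment: 1× s (aromatic, D2) → no; 4× c (aromatic, D3) → match; 1× S (D2) → no; 2× C (D1) → no; 1× O (D1) → no; 2× C (D2) → no; 1× N (D1) → no.
That gives 4 matching atoms.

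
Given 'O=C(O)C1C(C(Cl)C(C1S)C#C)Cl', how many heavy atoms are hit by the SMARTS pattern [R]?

5

The query [R] means: R matches any atom that is part of a ring.
Check the 13 heavy atoms by environment: 5× C (in 5-ring) → match; 2× Cl (acyclic) → no; 3× C (acyclic) → no; 2× O (acyclic) → no; 1× S (acyclic) → no.
That gives 5 matching atoms.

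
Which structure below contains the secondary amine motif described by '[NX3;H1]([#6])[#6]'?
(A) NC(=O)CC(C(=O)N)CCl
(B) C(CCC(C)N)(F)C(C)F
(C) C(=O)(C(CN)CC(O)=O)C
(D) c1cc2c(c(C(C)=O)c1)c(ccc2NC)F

[NX3;H1]([#6])[#6] describes a trivalent nitrogen with one H, bonded to two carbons (a secondary amine).
(A) has a primary amide (-C(=O)NH2) but the -C(=O)NH2 nitrogen has H2, not H1.
(B) has a primary amino group (-NH2) but the nitrogen has H2 and only one carbon neighbour.
(C) has a primary amino group (-NH2) but the nitrogen has H2 and only one carbon neighbour.
(D) contains an N-methylamino group (-NHCH3), which satisfies every atom and bond constraint.
So the answer is (D).

D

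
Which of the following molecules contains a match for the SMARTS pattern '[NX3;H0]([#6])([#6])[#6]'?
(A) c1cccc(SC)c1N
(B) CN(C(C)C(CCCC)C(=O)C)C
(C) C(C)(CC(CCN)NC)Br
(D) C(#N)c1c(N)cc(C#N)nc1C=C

B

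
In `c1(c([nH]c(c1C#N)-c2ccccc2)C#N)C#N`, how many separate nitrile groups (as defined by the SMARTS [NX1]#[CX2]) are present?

3

[NX1]#[CX2] is the SMARTS for a nitrile: a nitrogen triple-bonded to a two-connected carbon.
The molecule carries 3 separate instances of a nitrile (-C#N) meeting every constraint; each maps to a distinct set of atoms, giving 3 matches.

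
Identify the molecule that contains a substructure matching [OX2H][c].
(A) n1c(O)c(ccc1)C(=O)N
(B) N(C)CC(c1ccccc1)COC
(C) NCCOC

A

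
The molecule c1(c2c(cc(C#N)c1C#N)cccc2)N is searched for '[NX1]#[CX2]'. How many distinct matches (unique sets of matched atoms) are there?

2

[NX1]#[CX2] is the SMARTS for a nitrile: a nitrogen triple-bonded to a two-connected carbon.
The molecule carries 2 separate instances of a nitrile (-C#N) meeting every constraint; each maps to a distinct set of atoms, giving 2 matches.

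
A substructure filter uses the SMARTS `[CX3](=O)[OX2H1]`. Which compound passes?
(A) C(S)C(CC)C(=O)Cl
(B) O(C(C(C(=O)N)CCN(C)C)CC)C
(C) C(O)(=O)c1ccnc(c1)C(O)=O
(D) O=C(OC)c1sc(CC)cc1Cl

C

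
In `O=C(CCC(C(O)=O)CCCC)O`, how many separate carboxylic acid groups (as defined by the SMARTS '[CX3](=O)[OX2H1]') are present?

[CX3](=O)[OX2H1] is the SMARTS for a carboxylic acid: an sp2 carbon double-bonded to O and single-bonded to an -OH oxygen.
The molecule carries 2 separate instances of a carboxylic acid group (-C(=O)OH) meeting every constraint; each maps to a distinct set of atoms, giving 2 matches.

2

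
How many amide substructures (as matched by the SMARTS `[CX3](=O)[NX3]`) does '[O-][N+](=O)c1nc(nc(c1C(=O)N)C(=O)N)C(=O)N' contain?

3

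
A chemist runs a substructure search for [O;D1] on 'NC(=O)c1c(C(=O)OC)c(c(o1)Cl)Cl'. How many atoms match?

The query [O;D1] means: aliphatic oxygen bonded to exactly one heavy atom.
Check the 14 heavy atoms by environment: 1× o (aromatic, D2) → no; 4× c (aromatic, D3) → no; 2× Cl (D1) → no; 2× C (D3) → no; 2× O (D1) → match; 1× O (D2) → no; 1× C (D1) → no; 1× N (D1) → no.
That gives 2 matching atoms.

2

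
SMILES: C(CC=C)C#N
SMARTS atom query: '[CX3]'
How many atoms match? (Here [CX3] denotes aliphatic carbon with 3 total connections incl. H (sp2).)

The query [CX3] means: C with X3: aliphatic carbon with exactly 3 total connections.
Check the 6 heavy atoms by environment: 2× C (X4) → no; 1× C (X2) → no; 1× N (X1) → no; 2× C (X3) → match.
That gives 2 matching atoms.

2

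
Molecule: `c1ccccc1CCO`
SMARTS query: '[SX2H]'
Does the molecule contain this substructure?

No

The pattern [SX2H] describes an aliphatic sulfur with two connections, one being H — a thiol.
The closest candidate here is a hydroxyl group (-OH), but it is an -OH, not an -SH. No other fragment satisfies the full query, so there is no match.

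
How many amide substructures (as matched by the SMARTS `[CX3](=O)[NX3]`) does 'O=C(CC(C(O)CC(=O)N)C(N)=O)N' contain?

[CX3](=O)[NX3] is the SMARTS for an amide: a carbonyl carbon bonded to a trivalent nitrogen.
The molecule carries 3 separate instances of a primary amide (-C(=O)NH2) meeting every constraint; each maps to a distinct set of atoms, giving 3 matches.

3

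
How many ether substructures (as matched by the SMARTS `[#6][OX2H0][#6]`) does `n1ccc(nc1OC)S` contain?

1

[#6][OX2H0][#6] is the SMARTS for an ether: an aliphatic oxygen bridging two carbons with no H on the oxygen.
Exactly one fragment in the molecule meets all constraints, giving 1 match.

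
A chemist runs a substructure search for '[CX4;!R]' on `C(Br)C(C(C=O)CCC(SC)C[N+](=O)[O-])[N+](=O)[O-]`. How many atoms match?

8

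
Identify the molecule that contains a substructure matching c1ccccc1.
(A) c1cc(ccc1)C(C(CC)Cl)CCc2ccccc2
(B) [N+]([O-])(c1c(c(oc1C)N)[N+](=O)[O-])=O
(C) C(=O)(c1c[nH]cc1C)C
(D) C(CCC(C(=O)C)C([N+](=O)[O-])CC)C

A

c1ccccc1 describes six aromatic carbons in a ring (a benzene ring).
(A) contains a phenyl ring, which satisfies every atom and bond constraint.
(B) has a methyl group (-CH3) but no six-membered all-carbon aromatic ring is present.
(C) has a methyl group (-CH3) but no six-membered all-carbon aromatic ring is present.
(D) has a methyl group (-CH3) but no six-membered all-carbon aromatic ring is present.
So the answer is (A).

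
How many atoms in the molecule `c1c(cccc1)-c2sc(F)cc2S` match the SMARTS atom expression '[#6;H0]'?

4

Check the 13 heavy atoms by environment: 1× s (aromatic, H0) → no; 4× c (aromatic, H0) → match; 6× c (aromatic, H1) → no; 1× S (H1) → no; 1× F (H0) → no.
That gives 4 matching atoms.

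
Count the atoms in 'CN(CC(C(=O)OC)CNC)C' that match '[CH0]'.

1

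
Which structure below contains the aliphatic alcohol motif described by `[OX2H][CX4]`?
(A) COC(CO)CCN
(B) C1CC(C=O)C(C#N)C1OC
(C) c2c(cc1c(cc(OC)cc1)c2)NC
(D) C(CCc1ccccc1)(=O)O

A

[OX2H][CX4] describes a hydroxyl oxygen bound to an sp3 (X4) carbon (an aliphatic alcohol).
(A) contains a hydroxyl group (-OH), which satisfies every atom and bond constraint.
(B) has a methoxy ether (-OCH3) but the oxygen has H0 (ether), not H1.
(C) has a methoxy ether (-OCH3) but the oxygen has H0 (ether), not H1.
(D) has a carboxylic acid group (-C(=O)OH) but the -OH is on a CX3 carbonyl carbon, not a CX4 carbon.
So the answer is (A).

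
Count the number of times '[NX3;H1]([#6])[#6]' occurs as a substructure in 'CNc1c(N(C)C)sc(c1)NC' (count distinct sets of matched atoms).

2

[NX3;H1]([#6])[#6] is the SMARTS for a secondary amine: a trivalent nitrogen with one H, bonded to two carbons.
The molecule carries 2 separate instances of an N-methylamino group (-NHCH3) meeting every constraint; each maps to a distinct set of atoms, giving 2 matches.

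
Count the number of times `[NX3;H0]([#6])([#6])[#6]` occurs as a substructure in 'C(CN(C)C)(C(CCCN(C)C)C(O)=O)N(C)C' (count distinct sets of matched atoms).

[NX3;H0]([#6])([#6])[#6] is the SMARTS for a tertiary amine: a trivalent nitrogen with no H, bonded to three carbons.
The molecule carries 3 separate instances of a dimethylamino group (-N(CH3)2) meeting every constraint; each maps to a distinct set of atoms, giving 3 matches.

3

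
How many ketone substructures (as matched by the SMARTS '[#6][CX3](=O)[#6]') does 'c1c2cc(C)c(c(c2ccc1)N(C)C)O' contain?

[#6][CX3](=O)[#6] is the SMARTS for a ketone: a carbonyl carbon (no H) flanked by two carbons.
No fragment in the molecule satisfies every constraint, giving 0 matches.

0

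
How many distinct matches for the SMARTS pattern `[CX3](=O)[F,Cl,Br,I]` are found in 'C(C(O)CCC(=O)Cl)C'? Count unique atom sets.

[CX3](=O)[F,Cl,Br,I] is the SMARTS for an acyl halide: a carbonyl carbon bonded to a halogen.
Exactly one fragment in the molecule meets all constraints, giving 1 match.

1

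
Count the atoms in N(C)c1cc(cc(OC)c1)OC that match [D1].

3

Check the 12 heavy atoms by environment: 3× c (aromatic, D3) → no; 3× c (aromatic, D2) → no; 2× O (D2) → no; 3× C (D1) → match; 1× N (D2) → no.
That gives 3 matching atoms.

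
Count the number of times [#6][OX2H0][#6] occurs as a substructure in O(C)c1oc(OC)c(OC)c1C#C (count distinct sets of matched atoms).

3

[#6][OX2H0][#6] is the SMARTS for an ether: an aliphatic oxygen bridging two carbons with no H on the oxygen.
The molecule carries 3 separate instances of a methoxy ether (-OCH3) meeting every constraint; each maps to a distinct set of atoms, giving 3 matches.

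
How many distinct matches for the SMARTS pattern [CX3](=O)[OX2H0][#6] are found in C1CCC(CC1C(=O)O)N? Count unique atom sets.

[CX3](=O)[OX2H0][#6] is the SMARTS for an ester: a carbonyl carbon bonded to an oxygen that is itself bonded to carbon (no H on that O).
The molecule has a carboxylic acid group (-C(=O)OH), but the singly-bonded O carries H (OX2H1, not H0); nothing else fits, so there are 0 matches.

0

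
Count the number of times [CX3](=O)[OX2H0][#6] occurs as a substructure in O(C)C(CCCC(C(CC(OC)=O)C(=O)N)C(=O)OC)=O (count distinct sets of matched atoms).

3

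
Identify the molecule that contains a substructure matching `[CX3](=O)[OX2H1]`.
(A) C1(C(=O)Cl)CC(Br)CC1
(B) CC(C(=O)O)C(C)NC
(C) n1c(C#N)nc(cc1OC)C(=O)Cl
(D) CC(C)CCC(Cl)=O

B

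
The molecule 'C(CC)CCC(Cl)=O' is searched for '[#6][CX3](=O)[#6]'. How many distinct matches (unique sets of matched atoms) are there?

0

[#6][CX3](=O)[#6] is the SMARTS for a ketone: a carbonyl carbon (no H) flanked by two carbons.
No fragment in the molecule satisfies every constraint, giving 0 matches.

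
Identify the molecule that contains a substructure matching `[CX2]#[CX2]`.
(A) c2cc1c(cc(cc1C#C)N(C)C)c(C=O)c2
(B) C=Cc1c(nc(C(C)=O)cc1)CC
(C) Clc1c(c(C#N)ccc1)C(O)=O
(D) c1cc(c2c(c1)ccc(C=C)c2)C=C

[CX2]#[CX2] describes a carbon-carbon triple bond (an alkyne).
(A) contains an ethynyl group (-C#CH), which satisfies every atom and bond constraint.
(B) has a vinyl group (-CH=CH2) but the C=C is a double bond; both carbons are CX3, not CX2.
(C) has a nitrile (-C#N) but the triple bond is C#N, not C#C.
(D) has a vinyl group (-CH=CH2) but the C=C is a double bond; both carbons are CX3, not CX2.
So the answer is (A).

A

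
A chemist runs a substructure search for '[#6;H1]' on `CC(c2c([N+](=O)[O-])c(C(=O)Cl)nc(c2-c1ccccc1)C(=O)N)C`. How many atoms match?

6

The query [#6;H1] means: any carbon bearing exactly one hydrogen.
Check the 24 heavy atoms by environment: 1× n (aromatic, H0) → no; 6× c (aromatic, H0) → no; 1× N (charge +1, H0) → no; 1× O (charge -1, H0) → no; 3× O (H0) → no; 2× C (H0) → no; 1× Cl (H0) → no; 1× N (H2) → no; 1× C (H1) → match; 2× C (H3) → no; 5× c (aromatic, H1) → match.
Summing the matching environments: 1 + 5 = 6 matching atoms.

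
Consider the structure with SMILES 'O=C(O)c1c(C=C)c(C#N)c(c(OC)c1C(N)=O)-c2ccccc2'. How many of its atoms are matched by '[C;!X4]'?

5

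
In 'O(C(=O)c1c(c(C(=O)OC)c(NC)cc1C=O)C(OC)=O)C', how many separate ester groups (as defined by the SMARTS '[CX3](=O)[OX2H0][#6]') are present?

3

[CX3](=O)[OX2H0][#6] is the SMARTS for an ester: a carbonyl carbon bonded to an oxygen that is itself bonded to carbon (no H on that O).
The molecule carries 3 separate instances of a methyl-ester group (-C(=O)OCH3) meeting every constraint; each maps to a distinct set of atoms, giving 3 matches.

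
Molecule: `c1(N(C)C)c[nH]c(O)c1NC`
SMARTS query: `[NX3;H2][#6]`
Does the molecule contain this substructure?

No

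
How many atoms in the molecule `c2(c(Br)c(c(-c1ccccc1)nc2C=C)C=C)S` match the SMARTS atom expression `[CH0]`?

0

The query [CH0] means: aliphatic carbon with no attached hydrogen.
Check the 18 heavy atoms by environment: 1× n (aromatic, H0) → no; 6× c (aromatic, H0) → no; 2× C (H1) → no; 2× C (H2) → no; 1× Br (H0) → no; 1× S (H1) → no; 5× c (aromatic, H1) → no.
No environment satisfies the query, so 0 matching atoms.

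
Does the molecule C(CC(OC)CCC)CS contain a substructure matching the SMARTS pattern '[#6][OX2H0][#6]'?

Yes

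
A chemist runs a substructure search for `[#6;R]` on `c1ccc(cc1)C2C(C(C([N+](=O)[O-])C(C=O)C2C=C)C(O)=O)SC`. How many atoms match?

The query [#6;R] means: carbon that is part of a ring.
Check the 24 heavy atoms by environment: 6× C (in 6-ring) → match; 1× N (charge +1, acyclic) → no; 1× O (charge -1, acyclic) → no; 4× O (acyclic) → no; 5× C (acyclic) → no; 1× S (acyclic) → no; 6× c (aromatic, in 6-ring) → match.
Summing the matching environments: 6 + 6 = 12 matching atoms.

12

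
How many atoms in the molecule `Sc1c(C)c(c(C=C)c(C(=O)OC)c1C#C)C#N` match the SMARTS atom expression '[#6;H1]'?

2

Check the 18 heavy atoms by environment: 6× c (aromatic, H0) → no; 3× C (H0) → no; 2× C (H1) → match; 1× N (H0) → no; 2× O (H0) → no; 2× C (H3) → no; 1× C (H2) → no; 1× S (H1) → no.
That gives 2 matching atoms.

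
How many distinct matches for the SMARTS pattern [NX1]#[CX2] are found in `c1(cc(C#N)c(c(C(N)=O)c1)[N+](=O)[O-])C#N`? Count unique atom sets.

2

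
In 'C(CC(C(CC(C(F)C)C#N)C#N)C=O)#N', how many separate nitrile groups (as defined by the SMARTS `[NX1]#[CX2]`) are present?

3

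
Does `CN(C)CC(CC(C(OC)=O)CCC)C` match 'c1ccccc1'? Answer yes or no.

No

The pattern c1ccccc1 describes six aromatic carbons in a ring — a benzene ring.
The closest candidate here is a methyl group (-CH3), but no six-membered all-carbon aromatic ring is present. No other fragment satisfies the full query, so there is no match.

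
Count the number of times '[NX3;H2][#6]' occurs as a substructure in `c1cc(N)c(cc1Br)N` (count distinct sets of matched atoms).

[NX3;H2][#6] is the SMARTS for a primary amine: a trivalent nitrogen with two H attached to carbon.
The molecule carries 2 separate instances of a primary amino group (-NH2) meeting every constraint; each maps to a distinct set of atoms, giving 2 matches.

2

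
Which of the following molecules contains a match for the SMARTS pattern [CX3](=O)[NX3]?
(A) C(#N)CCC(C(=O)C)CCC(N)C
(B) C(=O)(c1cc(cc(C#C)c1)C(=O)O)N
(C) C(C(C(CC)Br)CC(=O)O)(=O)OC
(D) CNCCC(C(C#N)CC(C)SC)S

[CX3](=O)[NX3] describes a carbonyl carbon bonded to a trivalent nitrogen (an amide).
(A) has a primary amino group (-NH2) but the -NH2 is not attached to a carbonyl carbon.
(B) contains a primary amide (-C(=O)NH2), which satisfies every atom and bond constraint.
(C) has a methyl-ester group (-C(=O)OCH3) but the carbonyl is bonded to O, not to an NX3 nitrogen.
(D) has a nitrile (-C#N) but the nitrile N is NX1 (triple-bonded), not NX3.
So the answer is (B).

B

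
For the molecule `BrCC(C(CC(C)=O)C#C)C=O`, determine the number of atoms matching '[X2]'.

2

The query [X2] means: any atom with exactly two total connections (bonds + H).
Check the 12 heavy atoms by environment: 5× C (X4) → no; 1× Br (X1) → no; 2× C (X3) → no; 2× O (X1) → no; 2× C (X2) → match.
That gives 2 matching atoms.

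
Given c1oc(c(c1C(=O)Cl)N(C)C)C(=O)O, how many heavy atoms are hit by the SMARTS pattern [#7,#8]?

Check the 14 heavy atoms by environment: 1× o (aromatic) → match; 4× c (aromatic) → no; 1× N → match; 4× C → no; 3× O → match; 1× Cl → no.
Summing the matching environments: 1 + 1 + 3 = 5 matching atoms.

5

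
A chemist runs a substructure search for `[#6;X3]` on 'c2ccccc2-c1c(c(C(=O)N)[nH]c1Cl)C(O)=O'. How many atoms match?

Check the 18 heavy atoms by environment: 1× n (aromatic, X3) → no; 10× c (aromatic, X3) → match; 1× Cl (X1) → no; 2× C (X3) → match; 2× O (X1) → no; 1× O (X2) → no; 1× N (X3) → no.
Summing the matching environments: 10 + 2 = 12 matching atoms.

12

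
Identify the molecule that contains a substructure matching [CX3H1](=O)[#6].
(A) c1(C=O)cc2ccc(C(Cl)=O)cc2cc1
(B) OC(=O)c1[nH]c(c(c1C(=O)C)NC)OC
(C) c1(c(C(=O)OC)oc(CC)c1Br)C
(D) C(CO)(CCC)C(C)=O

A

[CX3H1](=O)[#6] describes an sp2 carbon with one H, double-bonded to O and single-bonded to carbon (an aldehyde).
(A) contains an aldehyde (-CHO), which satisfies every atom and bond constraint.
(B) has an acetyl/ketone group (-C(=O)CH3) but the carbonyl carbon has H0 (two carbon neighbours), not H1.
(C) has a methyl-ester group (-C(=O)OCH3) but the carbonyl carbon has H0, not H1.
(D) has an acetyl/ketone group (-C(=O)CH3) but the carbonyl carbon has H0 (two carbon neighbours), not H1.
So the answer is (A).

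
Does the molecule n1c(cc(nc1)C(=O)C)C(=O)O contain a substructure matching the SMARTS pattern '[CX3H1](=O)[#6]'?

No

The pattern [CX3H1](=O)[#6] describes an sp2 carbon with one H, double-bonded to O and single-bonded to carbon — an aldehyde.
The closest candidate here is an acetyl/ketone group (-C(=O)CH3), but the carbonyl carbon has H0 (two carbon neighbours), not H1. No other fragment satisfies the full query, so there is no match.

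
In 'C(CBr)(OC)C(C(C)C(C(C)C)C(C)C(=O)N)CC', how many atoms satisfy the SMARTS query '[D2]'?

3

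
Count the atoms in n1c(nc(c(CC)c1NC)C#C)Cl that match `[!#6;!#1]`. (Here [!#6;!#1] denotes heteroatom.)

4

The query [!#6;!#1] means: not carbon and not hydrogen — any heteroatom.
Check the 13 heavy atoms by environment: 2× n (aromatic) → match; 4× c (aromatic) → no; 1× Cl → match; 1× N → match; 5× C → no.
Summing the matching environments: 2 + 1 + 1 = 4 matching atoms.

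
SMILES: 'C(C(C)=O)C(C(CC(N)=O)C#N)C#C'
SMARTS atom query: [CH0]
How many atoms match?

4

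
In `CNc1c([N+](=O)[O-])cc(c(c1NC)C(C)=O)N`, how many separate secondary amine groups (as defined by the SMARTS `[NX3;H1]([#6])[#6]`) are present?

2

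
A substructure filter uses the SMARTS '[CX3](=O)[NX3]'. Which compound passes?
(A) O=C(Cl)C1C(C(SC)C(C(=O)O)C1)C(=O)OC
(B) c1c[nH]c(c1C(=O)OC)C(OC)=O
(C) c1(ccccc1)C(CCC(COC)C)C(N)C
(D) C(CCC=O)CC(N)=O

D

[CX3](=O)[NX3] describes a carbonyl carbon bonded to a trivalent nitrogen (an amide).
(A) has a methyl-ester group (-C(=O)OCH3) but the carbonyl is bonded to O, not to an NX3 nitrogen.
(B) has a methyl-ester group (-C(=O)OCH3) but the carbonyl is bonded to O, not to an NX3 nitrogen.
(C) has a primary amino group (-NH2) but the -NH2 is not attached to a carbonyl carbon.
(D) contains a primary amide (-C(=O)NH2), which satisfies every atom and bond constraint.
So the answer is (D).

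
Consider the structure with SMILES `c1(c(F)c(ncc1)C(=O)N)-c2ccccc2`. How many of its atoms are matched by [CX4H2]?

0

The query [CX4H2] means: sp3 carbon (X4) with exactly two hydrogens.
Check the 16 heavy atoms by environment: 1× n (aromatic, H0, X2) → no; 7× c (aromatic, H1, X3) → no; 4× c (aromatic, H0, X3) → no; 1× C (H0, X3) → no; 1× O (H0, X1) → no; 1× N (H2, X3) → no; 1× F (H0, X1) → no.
No environment satisfies the query, so 0 matching atoms.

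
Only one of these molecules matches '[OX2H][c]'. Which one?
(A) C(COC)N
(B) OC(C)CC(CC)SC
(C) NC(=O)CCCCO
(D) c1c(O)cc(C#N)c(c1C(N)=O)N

D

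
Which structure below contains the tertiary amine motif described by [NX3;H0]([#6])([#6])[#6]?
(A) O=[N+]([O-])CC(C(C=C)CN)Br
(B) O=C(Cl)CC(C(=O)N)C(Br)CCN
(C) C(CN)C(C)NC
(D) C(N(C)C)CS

D

[NX3;H0]([#6])([#6])[#6] describes a trivalent nitrogen with no H, bonded to three carbons (a tertiary amine).
(A) has a primary amino group (-NH2) but the nitrogen has H2, not H0 with three carbons.
(B) has a primary amide (-C(=O)NH2) but the amide nitrogen has H2 and only one carbon neighbour.
(C) has a primary amino group (-NH2) but the nitrogen has H2, not H0 with three carbons.
(D) contains a dimethylamino group (-N(CH3)2), which satisfies every atom and bond constraint.
So the answer is (D).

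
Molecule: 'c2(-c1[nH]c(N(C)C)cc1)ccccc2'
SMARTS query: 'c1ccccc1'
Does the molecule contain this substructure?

Yes

The pattern c1ccccc1 describes six aromatic carbons in a ring — a benzene ring.
The molecule carries a phenyl ring, whose atoms satisfy every constraint of the query, so the pattern matches.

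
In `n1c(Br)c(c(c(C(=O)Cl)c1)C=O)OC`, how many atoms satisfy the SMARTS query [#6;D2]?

2

The query [#6;D2] means: any carbon bonded to exactly two heavy atoms.
Check the 14 heavy atoms by environment: 1× n (aromatic, D2) → no; 1× c (aromatic, D2) → match; 4× c (aromatic, D3) → no; 1× O (D2) → no; 1× C (D1) → no; 1× Br (D1) → no; 1× C (D3) → no; 2× O (D1) → no; 1× Cl (D1) → no; 1× C (D2) → match.
Summing the matching environments: 1 + 1 = 2 matching atoms.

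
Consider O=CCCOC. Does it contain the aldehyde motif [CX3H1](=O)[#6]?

Yes

The pattern [CX3H1](=O)[#6] describes an sp2 carbon with one H, double-bonded to O and single-bonded to carbon — an aldehyde.
The molecule carries an aldehyde (-CHO), whose atoms satisfy every constraint of the query, so the pattern matches.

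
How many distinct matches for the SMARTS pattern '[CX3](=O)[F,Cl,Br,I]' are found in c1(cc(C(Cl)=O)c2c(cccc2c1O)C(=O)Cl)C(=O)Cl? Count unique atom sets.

3

[CX3](=O)[F,Cl,Br,I] is the SMARTS for an acyl halide: a carbonyl carbon bonded to a halogen.
The molecule carries 3 separate instances of an acyl chloride (-C(=O)Cl) meeting every constraint; each maps to a distinct set of atoms, giving 3 matches.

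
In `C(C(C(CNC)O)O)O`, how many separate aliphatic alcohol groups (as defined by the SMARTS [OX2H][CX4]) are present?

3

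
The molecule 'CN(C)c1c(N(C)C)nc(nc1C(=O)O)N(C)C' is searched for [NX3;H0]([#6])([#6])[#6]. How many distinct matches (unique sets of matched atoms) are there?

3

[NX3;H0]([#6])([#6])[#6] is the SMARTS for a tertiary amine: a trivalent nitrogen with no H, bonded to three carbons.
The molecule carries 3 separate instances of a dimethylamino group (-N(CH3)2) meeting every constraint; each maps to a distinct set of atoms, giving 3 matches.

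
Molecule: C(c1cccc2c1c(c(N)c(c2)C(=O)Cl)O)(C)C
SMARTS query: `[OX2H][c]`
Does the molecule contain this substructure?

Yes

The pattern [OX2H][c] describes a hydroxyl oxygen attached to an aromatic carbon — a phenol.
The molecule carries a hydroxyl group (-OH), whose atoms satisfy every constraint of the query, so the pattern matches.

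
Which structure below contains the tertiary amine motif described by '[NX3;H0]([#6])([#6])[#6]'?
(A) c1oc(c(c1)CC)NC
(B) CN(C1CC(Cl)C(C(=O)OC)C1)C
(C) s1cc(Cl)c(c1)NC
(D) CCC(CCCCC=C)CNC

B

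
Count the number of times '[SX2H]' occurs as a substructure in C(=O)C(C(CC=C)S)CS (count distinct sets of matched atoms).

2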